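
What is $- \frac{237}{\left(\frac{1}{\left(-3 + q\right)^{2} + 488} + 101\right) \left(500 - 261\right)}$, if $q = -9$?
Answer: $- \frac{149784}{15256087} \approx -0.009818$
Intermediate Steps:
$- \frac{237}{\left(\frac{1}{\left(-3 + q\right)^{2} + 488} + 101\right) \left(500 - 261\right)} = - \frac{237}{\left(\frac{1}{\left(-3 - 9\right)^{2} + 488} + 101\right) \left(500 - 261\right)} = - \frac{237}{\left(\frac{1}{\left(-12\right)^{2} + 488} + 101\right) 239} = - \frac{237}{\left(\frac{1}{144 + 488} + 101\right) 239} = - \frac{237}{\left(\frac{1}{632} + 101\right) 239} = - \frac{237}{\frac{63833}{632} \cdot 239} = - \frac{237}{\frac{15256087}{632}} = \left(-237\right) \frac{632}{15256087} = - \frac{149784}{15256087}$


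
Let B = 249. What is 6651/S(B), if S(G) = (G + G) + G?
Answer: 739/83 ≈ 8.9036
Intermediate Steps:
S(G) = 3*G (S(G) = 2*G + G = 3*G)
6651/S(B) = 6651/((3*249)) = 6651/747 = 6651*(1/747) = 739/83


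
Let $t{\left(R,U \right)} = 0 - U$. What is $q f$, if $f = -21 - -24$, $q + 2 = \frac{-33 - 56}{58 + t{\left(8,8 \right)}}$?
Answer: $- \frac{567}{50} \approx -11.34$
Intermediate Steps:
$t{\left(R,U \right)} = - U$
$q = - \frac{189}{50}$ ($q = -2 + \frac{-33 - 56}{58 - 8} = -2 - \frac{89}{58 - 8} = -2 - \frac{89}{50} = - \frac{189}{50} \approx -3.78$)
$f = 3$ ($f = -21 + 24 = 3$)
$q f = \left(- \frac{189}{50}\right) 3 = - \frac{567}{50}$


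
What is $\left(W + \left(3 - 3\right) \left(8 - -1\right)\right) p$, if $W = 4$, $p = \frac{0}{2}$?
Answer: $0$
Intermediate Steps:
$p = 0$ ($p = 0 \cdot \frac{1}{2} = 0$)
$\left(W + \left(3 - 3\right) \left(8 - -1\right)\right) p = \left(4 + \left(3 - 3\right) \left(8 - -1\right)\right) 0 = \left(4 + 0 \left(8 + \left(-2 + 3\right)\right)\right) 0 = \left(4 + 0 \left(8 + 1\right)\right) 0 = \left(4 + 0 \cdot 9\right) 0 = \left(4 + 0\right) 0 = 4 \cdot 0 = 0$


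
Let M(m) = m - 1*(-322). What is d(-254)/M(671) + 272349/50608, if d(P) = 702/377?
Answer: 2615188995/485786192 ≈ 5.3834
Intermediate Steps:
d(P) = 54/29 (d(P) = 702*(1/377) = 54/29)
M(m) = 322 + m (M(m) = m + 322 = 322 + m)
d(-254)/M(671) + 272349/50608 = 54/(29*(322 + 671)) + 272349/50608 = (54/29)/993 + 272349*(1/50608) = (54/29)*(1/993) + 272349/50608 = 18/9599 + 272349/50608 = 2615188995/485786192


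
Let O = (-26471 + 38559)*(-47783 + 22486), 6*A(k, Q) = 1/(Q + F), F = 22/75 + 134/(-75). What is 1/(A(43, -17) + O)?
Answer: -2774/848261837289 ≈ -3.2702e-9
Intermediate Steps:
F = -112/75 (F = 22*(1/75) + 134*(-1/75) = 22/75 - 134/75 = -112/75 ≈ -1.4933)
A(k, Q) = 1/(6*(-112/75 + Q)) (A(k, Q) = 1/(6*(Q - 112/75)) = 1/(6*(-112/75 + Q)))
O = -305790136 (O = 12088*(-25297) = -305790136)
1/(A(43, -17) + O) = 1/(25/(2*(-112 + 75*(-17))) - 305790136) = 1/(25/(2*(-112 - 1275)) - 305790136) = 1/((25/2)/(-1387) - 305790136) = 1/((25/2)*(-1/1387) - 305790136) = 1/(-25/2774 - 305790136) = 1/(-848261837289/2774) = -2774/848261837289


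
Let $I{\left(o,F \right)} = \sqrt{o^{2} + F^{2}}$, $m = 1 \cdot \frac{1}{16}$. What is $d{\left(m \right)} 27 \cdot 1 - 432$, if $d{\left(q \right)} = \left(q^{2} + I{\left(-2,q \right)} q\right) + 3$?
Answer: $- \frac{89829}{256} + \frac{135 \sqrt{41}}{256} \approx -347.52$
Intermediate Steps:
$m = \frac{1}{16}$ ($m = 1 \cdot \frac{1}{16} = \frac{1}{16} \approx 0.0625$)
$I{\left(o,F \right)} = \sqrt{F^{2} + o^{2}}$
$d{\left(q \right)} = 3 + q^{2} + q \sqrt{4 + q^{2}}$ ($d{\left(q \right)} = \left(q^{2} + \sqrt{q^{2} + \left(-2\right)^{2}} q\right) + 3 = \left(q^{2} + \sqrt{q^{2} + 4} q\right) + 3 = \left(q^{2} + \sqrt{4 + q^{2}} q\right) + 3 = \left(q^{2} + q \sqrt{4 + q^{2}}\right) + 3 = 3 + q^{2} + q \sqrt{4 + q^{2}}$)
$d{\left(m \right)} 27 \cdot 1 - 432 = \left(3 + \left(\frac{1}{16}\right)^{2} + \frac{\sqrt{4 + \left(\frac{1}{16}\right)^{2}}}{16}\right) 27 \cdot 1 - 432 = \left(3 + \frac{1}{256} + \frac{\sqrt{4 + \frac{1}{256}}}{16}\right) 27 - 432 = \left(3 + \frac{1}{256} + \frac{\sqrt{\frac{1025}{256}}}{16}\right) 27 - 432 = \left(3 + \frac{1}{256} + \frac{\frac{5}{16} \sqrt{41}}{16}\right) 27 - 432 = \left(3 + \frac{1}{256} + \frac{5 \sqrt{41}}{256}\right) 27 - 432 = \left(\frac{769}{256} + \frac{5 \sqrt{41}}{256}\right) 27 - 432 = \left(\frac{20763}{256} + \frac{135 \sqrt{41}}{256}\right) - 432 = - \frac{89829}{256} + \frac{135 \sqrt{41}}{256}$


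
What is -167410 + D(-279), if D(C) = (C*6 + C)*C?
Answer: 377477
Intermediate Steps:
D(C) = 7*C² (D(C) = (6*C + C)*C = (7*C)*C = 7*C²)
-167410 + D(-279) = -167410 + 7*(-279)² = -167410 + 7*77841 = -167410 + 544887 = 377477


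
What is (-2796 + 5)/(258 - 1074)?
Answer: 2791/816 ≈ 3.4203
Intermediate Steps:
(-2796 + 5)/(258 - 1074) = -2791/(-816) = -2791*(-1/816) = 2791/816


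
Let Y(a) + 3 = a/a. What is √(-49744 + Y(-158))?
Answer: I*√49746 ≈ 223.04*I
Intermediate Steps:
Y(a) = -2 (Y(a) = -3 + a/a = -3 + 1 = -2)
√(-49744 + Y(-158)) = √(-49744 - 2) = √(-49746) = I*√49746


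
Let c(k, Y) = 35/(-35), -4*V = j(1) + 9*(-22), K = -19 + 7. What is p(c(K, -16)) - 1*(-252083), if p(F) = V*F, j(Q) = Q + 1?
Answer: 252034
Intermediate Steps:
K = -12
j(Q) = 1 + Q
V = 49 (V = -((1 + 1) + 9*(-22))/4 = -(2 - 198)/4 = -1/4*(-196) = 49)
c(k, Y) = -1 (c(k, Y) = 35*(-1/35) = -1)
p(F) = 49*F
p(c(K, -16)) - 1*(-252083) = 49*(-1) - 1*(-252083) = -49 + 252083 = 252034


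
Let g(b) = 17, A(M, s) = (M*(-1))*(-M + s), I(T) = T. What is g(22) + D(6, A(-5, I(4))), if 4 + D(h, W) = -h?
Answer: 7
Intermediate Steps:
A(M, s) = -M*(s - M) (A(M, s) = (-M)*(s - M) = -M*(s - M))
D(h, W) = -4 - h
g(22) + D(6, A(-5, I(4))) = 17 + (-4 - 1*6) = 17 + (-4 - 6) = 17 - 10 = 7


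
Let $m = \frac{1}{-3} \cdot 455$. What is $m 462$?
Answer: $-70070$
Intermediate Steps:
$m = - \frac{455}{3}$ ($m = \left(- \frac{1}{3}\right) 455 = - \frac{455}{3} \approx -151.67$)
$m 462 = \left(- \frac{455}{3}\right) 462 = -70070$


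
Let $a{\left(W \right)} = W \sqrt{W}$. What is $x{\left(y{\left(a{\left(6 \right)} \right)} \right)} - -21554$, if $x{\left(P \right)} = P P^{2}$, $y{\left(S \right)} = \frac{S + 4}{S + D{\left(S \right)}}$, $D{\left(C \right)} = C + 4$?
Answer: $\frac{3208913487}{148877} + \frac{12249 \sqrt{6}}{595508} \approx 21554.0$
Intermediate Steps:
$D{\left(C \right)} = 4 + C$
$a{\left(W \right)} = W^{\frac{3}{2}}$
$y{\left(S \right)} = \frac{4 + S}{4 + 2 S}$ ($y{\left(S \right)} = \frac{S + 4}{S + \left(4 + S\right)} = \frac{4 + S}{4 + 2 S}$)
$x{\left(P \right)} = P^{3}$
$x{\left(y{\left(a{\left(6 \right)} \right)} \right)} - -21554 = \left(\frac{4 + 6^{\frac{3}{2}}}{2 \left(2 + 6^{\frac{3}{2}}\right)}\right)^{3} - -21554 = \left(\frac{4 + 6 \sqrt{6}}{2 \left(2 + 6 \sqrt{6}\right)}\right)^{3} + 21554 = \frac{\left(4 + 6 \sqrt{6}\right)^{3}}{8 \left(2 + 6 \sqrt{6}\right)^{3}} + 21554 = 21554 + \frac{\left(4 + 6 \sqrt{6}\right)^{3}}{8 \left(2 + 6 \sqrt{6}\right)^{3}}$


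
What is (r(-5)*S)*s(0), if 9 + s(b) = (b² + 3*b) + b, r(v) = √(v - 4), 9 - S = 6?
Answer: -81*I ≈ -81.0*I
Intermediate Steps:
S = 3 (S = 9 - 1*6 = 9 - 6 = 3)
r(v) = √(-4 + v)
s(b) = -9 + b² + 4*b (s(b) = -9 + ((b² + 3*b) + b) = -9 + (b² + 4*b) = -9 + b² + 4*b)
(r(-5)*S)*s(0) = (√(-4 - 5)*3)*(-9 + 0² + 4*0) = (√(-9)*3)*(-9 + 0 + 0) = ((3*I)*3)*(-9) = (9*I)*(-9) = -81*I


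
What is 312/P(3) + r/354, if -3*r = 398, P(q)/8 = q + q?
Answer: 6505/1062 ≈ 6.1252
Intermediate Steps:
P(q) = 16*q (P(q) = 8*(q + q) = 8*(2*q) = 16*q)
r = -398/3 (r = -⅓*398 = -398/3 ≈ -132.67)
312/P(3) + r/354 = 312/((16*3)) - 398/3/354 = 312/48 - 398/3*1/354 = 312*(1/48) - 199/531 = 13/2 - 199/531 = 6505/1062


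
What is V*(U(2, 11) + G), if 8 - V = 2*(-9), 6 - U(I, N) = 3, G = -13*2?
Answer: -598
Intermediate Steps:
G = -26
U(I, N) = 3 (U(I, N) = 6 - 1*3 = 6 - 3 = 3)
V = 26 (V = 8 - 2*(-9) = 8 - 1*(-18) = 8 + 18 = 26)
V*(U(2, 11) + G) = 26*(3 - 26) = 26*(-23) = -598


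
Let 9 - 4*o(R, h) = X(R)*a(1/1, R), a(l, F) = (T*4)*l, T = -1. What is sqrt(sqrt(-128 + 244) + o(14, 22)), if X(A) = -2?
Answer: sqrt(1 + 8*sqrt(29))/2 ≈ 3.3197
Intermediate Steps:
a(l, F) = -4*l (a(l, F) = (-1*4)*l = -4*l)
o(R, h) = 1/4 (o(R, h) = 9/4 - (-1)*(-4/1)/2 = 9/4 - (-1)*(-4*1)/2 = 9/4 - (-1)*(-4)/2 = 9/4 - 1/4*8 = 9/4 - 2 = 1/4)
sqrt(sqrt(-128 + 244) + o(14, 22)) = sqrt(sqrt(-128 + 244) + 1/4) = sqrt(sqrt(116) + 1/4) = sqrt(2*sqrt(29) + 1/4) = sqrt(1/4 + 2*sqrt(29))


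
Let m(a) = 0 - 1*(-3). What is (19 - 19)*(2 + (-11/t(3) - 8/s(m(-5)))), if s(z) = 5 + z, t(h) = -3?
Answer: 0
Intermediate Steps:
m(a) = 3 (m(a) = 0 + 3 = 3)
(19 - 19)*(2 + (-11/t(3) - 8/s(m(-5)))) = (19 - 19)*(2 + (-11/(-3) - 8/(5 + 3))) = 0*(2 + (-11*(-⅓) - 8/8)) = 0*(2 + (11/3 - 8*⅛)) = 0*(2 + (11/3 - 1)) = 0*(2 + 8/3) = 0*(14/3) = 0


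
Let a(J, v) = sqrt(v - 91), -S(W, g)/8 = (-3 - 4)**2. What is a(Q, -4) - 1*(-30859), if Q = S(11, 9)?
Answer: 30859 + I*sqrt(95) ≈ 30859.0 + 9.7468*I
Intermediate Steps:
S(W, g) = -392 (S(W, g) = -8*(-3 - 4)**2 = -8*(-7)**2 = -8*49 = -392)
Q = -392
a(J, v) = sqrt(-91 + v)
a(Q, -4) - 1*(-30859) = sqrt(-91 - 4) - 1*(-30859) = sqrt(-95) + 30859 = I*sqrt(95) + 30859 = 30859 + I*sqrt(95)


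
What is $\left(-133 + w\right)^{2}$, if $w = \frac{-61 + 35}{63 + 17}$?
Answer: $\frac{28440889}{1600} \approx 17776.0$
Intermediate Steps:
$w = - \frac{13}{40}$ ($w = - \frac{26}{80} = \left(-26\right) \frac{1}{80} = - \frac{13}{40} \approx -0.325$)
$\left(-133 + w\right)^{2} = \left(-133 - \frac{13}{40}\right)^{2} = \left(- \frac{5333}{40}\right)^{2} = \frac{28440889}{1600}$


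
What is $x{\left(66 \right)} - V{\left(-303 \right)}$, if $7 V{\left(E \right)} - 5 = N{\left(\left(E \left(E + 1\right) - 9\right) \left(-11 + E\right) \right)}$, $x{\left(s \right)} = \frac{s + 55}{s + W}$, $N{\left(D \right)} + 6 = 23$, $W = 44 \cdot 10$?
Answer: $- \frac{935}{322} \approx -2.9037$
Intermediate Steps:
$W = 440$
$N{\left(D \right)} = 17$ ($N{\left(D \right)} = -6 + 23 = 17$)
$x{\left(s \right)} = \frac{55 + s}{440 + s}$ ($x{\left(s \right)} = \frac{s + 55}{s + 440} = \frac{55 + s}{440 + s}$)
$V{\left(E \right)} = \frac{22}{7}$ ($V{\left(E \right)} = \frac{5}{7} + \frac{1}{7} \cdot 17 = \frac{5}{7} + \frac{17}{7} = \frac{22}{7}$)
$x{\left(66 \right)} - V{\left(-303 \right)} = \frac{55 + 66}{440 + 66} - \frac{22}{7} = \frac{1}{506} \cdot 121 - \frac{22}{7} = \frac{11}{46} - \frac{22}{7} = - \frac{935}{322}$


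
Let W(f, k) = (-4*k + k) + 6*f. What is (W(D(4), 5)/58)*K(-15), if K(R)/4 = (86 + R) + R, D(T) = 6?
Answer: 2352/29 ≈ 81.103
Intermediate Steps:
W(f, k) = -3*k + 6*f
K(R) = 344 + 8*R (K(R) = 4*((86 + R) + R) = 4*(86 + 2*R) = 344 + 8*R)
(W(D(4), 5)/58)*K(-15) = ((-3*5 + 6*6)/58)*(344 + 8*(-15)) = ((-15 + 36)*(1/58))*(344 - 120) = (21*(1/58))*224 = (21/58)*224 = 2352/29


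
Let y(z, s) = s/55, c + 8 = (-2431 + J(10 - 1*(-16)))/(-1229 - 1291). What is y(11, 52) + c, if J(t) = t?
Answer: -169097/27720 ≈ -6.1002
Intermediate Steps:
c = -3551/504 (c = -8 + (-2431 + (10 - 1*(-16)))/(-1229 - 1291) = -8 + (-2431 + (10 + 16))/(-2520) = -8 + (-2431 + 26)*(-1/2520) = -8 - 2405*(-1/2520) = -8 + 481/504 = -3551/504 ≈ -7.0456)
y(z, s) = s/55 (y(z, s) = s*(1/55) = s/55)
y(11, 52) + c = (1/55)*52 - 3551/504 = 52/55 - 3551/504 = -169097/27720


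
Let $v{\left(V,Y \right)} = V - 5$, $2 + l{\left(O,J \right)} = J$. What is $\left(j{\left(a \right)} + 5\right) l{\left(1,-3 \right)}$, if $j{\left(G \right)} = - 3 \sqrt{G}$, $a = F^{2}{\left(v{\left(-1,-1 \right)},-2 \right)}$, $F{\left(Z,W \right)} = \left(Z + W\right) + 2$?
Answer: $65$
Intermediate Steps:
$l{\left(O,J \right)} = -2 + J$
$v{\left(V,Y \right)} = -5 + V$ ($v{\left(V,Y \right)} = V - 5 = -5 + V$)
$F{\left(Z,W \right)} = 2 + W + Z$ ($F{\left(Z,W \right)} = \left(W + Z\right) + 2 = 2 + W + Z$)
$a = 36$ ($a = \left(2 - 2 - 6\right)^{2} = \left(-6\right)^{2} = 36$)
$\left(j{\left(a \right)} + 5\right) l{\left(1,-3 \right)} = \left(- 3 \sqrt{36} + 5\right) \left(-2 - 3\right) = \left(\left(-3\right) 6 + 5\right) \left(-5\right) = \left(-18 + 5\right) \left(-5\right) = \left(-13\right) \left(-5\right) = 65$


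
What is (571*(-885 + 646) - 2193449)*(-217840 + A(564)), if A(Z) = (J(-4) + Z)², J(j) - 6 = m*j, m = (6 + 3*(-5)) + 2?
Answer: -325638659352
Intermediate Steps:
m = -7 (m = (6 - 15) + 2 = -9 + 2 = -7)
J(j) = 6 - 7*j
A(Z) = (34 + Z)² (A(Z) = ((6 - 7*(-4)) + Z)² = ((6 + 28) + Z)² = (34 + Z)²)
(571*(-885 + 646) - 2193449)*(-217840 + A(564)) = (571*(-885 + 646) - 2193449)*(-217840 + (34 + 564)²) = (571*(-239) - 2193449)*(-217840 + 598²) = (-136469 - 2193449)*(-217840 + 357604) = -2329918*139764 = -325638659352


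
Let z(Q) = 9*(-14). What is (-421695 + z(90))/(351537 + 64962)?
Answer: -140607/138833 ≈ -1.0128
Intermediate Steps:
z(Q) = -126
(-421695 + z(90))/(351537 + 64962) = (-421695 - 126)/(351537 + 64962) = -421821/416499 = -421821*1/416499 = -140607/138833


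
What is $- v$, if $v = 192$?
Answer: $-192$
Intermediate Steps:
$- v = \left(-1\right) 192 = -192$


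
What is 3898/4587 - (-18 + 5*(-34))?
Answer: 866254/4587 ≈ 188.85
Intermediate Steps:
3898/4587 - (-18 + 5*(-34)) = 3898*(1/4587) - (-18 - 170) = 3898/4587 - 1*(-188) = 3898/4587 + 188 = 866254/4587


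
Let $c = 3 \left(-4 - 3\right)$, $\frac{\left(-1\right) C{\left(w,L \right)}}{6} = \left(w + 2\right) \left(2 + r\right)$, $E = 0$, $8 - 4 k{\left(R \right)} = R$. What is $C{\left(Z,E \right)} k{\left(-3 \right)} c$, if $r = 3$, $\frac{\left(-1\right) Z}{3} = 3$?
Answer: $- \frac{24255}{2} \approx -12128.0$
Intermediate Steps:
$Z = -9$ ($Z = \left(-3\right) 3 = -9$)
$k{\left(R \right)} = 2 - \frac{R}{4}$
$C{\left(w,L \right)} = -60 - 30 w$ ($C{\left(w,L \right)} = - 6 \left(w + 2\right) \left(2 + 3\right) = - 6 \left(2 + w\right) 5 = - 6 \left(10 + 5 w\right) = -60 - 30 w$)
$c = -21$ ($c = 3 \left(-7\right) = -21$)
$C{\left(Z,E \right)} k{\left(-3 \right)} c = \left(-60 - -270\right) \left(2 - - \frac{3}{4}\right) \left(-21\right) = \left(-60 + 270\right) \left(2 + \frac{3}{4}\right) \left(-21\right) = 210 \cdot \frac{11}{4} \left(-21\right) = \frac{1155}{2} \left(-21\right) = - \frac{24255}{2}$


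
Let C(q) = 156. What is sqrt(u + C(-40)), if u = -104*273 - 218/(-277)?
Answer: I*sqrt(2166459658)/277 ≈ 168.03*I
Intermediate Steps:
u = -7864366/277 (u = -28392 - 218*(-1/277) = -28392 + 218/277 = -7864366/277 ≈ -28391.)
sqrt(u + C(-40)) = sqrt(-7864366/277 + 156) = sqrt(-7821154/277) = I*sqrt(2166459658)/277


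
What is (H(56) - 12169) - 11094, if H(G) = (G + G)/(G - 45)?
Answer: -255781/11 ≈ -23253.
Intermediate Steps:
H(G) = 2*G/(-45 + G) (H(G) = (2*G)/(-45 + G) = 2*G/(-45 + G))
(H(56) - 12169) - 11094 = (2*56/(-45 + 56) - 12169) - 11094 = (2*56/11 - 12169) - 11094 = (2*56*(1/11) - 12169) - 11094 = (112/11 - 12169) - 11094 = -133747/11 - 11094 = -255781/11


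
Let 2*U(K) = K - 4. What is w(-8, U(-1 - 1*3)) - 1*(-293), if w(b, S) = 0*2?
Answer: 293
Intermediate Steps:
U(K) = -2 + K/2 (U(K) = (K - 4)/2 = (-4 + K)/2 = -2 + K/2)
w(b, S) = 0
w(-8, U(-1 - 1*3)) - 1*(-293) = 0 - 1*(-293) = 0 + 293 = 293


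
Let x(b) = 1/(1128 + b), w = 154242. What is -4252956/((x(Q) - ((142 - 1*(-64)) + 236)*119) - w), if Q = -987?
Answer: 599666796/29164439 ≈ 20.562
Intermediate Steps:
-4252956/((x(Q) - ((142 - 1*(-64)) + 236)*119) - w) = -4252956/((1/(1128 - 987) - ((142 - 1*(-64)) + 236)*119) - 1*154242) = -4252956/((1/141 - ((142 + 64) + 236)*119) - 154242) = -4252956/((1/141 - (206 + 236)*119) - 154242) = -4252956/((1/141 - 442*119) - 154242) = -4252956/((1/141 - 1*52598) - 154242) = -4252956/((1/141 - 52598) - 154242) = -4252956/(-7416317/141 - 154242) = -4252956/(-29164439/141) = -4252956*(-141/29164439) = 599666796/29164439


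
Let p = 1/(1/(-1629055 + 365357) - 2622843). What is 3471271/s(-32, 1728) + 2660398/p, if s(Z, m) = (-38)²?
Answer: -6366480354851784210661/912389956 ≈ -6.9778e+12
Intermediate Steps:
s(Z, m) = 1444
p = -1263698/3314481453415 (p = 1/(1/(-1263698) - 2622843) = 1/(-1/1263698 - 2622843) = 1/(-3314481453415/1263698) = -1263698/3314481453415 ≈ -3.8127e-7)
3471271/s(-32, 1728) + 2660398/p = 3471271/1444 + 2660398/(-1263698/3314481453415) = 3471271*(1/1444) + 2660398*(-3314481453415/1263698) = 3471271/1444 - 4408919914851179585/631849 = -6366480354851784210661/912389956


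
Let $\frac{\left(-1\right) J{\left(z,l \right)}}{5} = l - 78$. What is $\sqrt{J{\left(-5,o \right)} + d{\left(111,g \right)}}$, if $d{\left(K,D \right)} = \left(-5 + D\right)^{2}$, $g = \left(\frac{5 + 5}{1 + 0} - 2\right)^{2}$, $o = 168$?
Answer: $\sqrt{3031} \approx 55.055$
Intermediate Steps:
$J{\left(z,l \right)} = 390 - 5 l$ ($J{\left(z,l \right)} = - 5 \left(l - 78\right) = - 5 \left(-78 + l\right) = 390 - 5 l$)
$g = 64$ ($g = \left(\frac{10}{1} - 2\right)^{2} = \left(10 \cdot 1 - 2\right)^{2} = \left(10 - 2\right)^{2} = 8^{2} = 64$)
$\sqrt{J{\left(-5,o \right)} + d{\left(111,g \right)}} = \sqrt{\left(390 - 840\right) + \left(-5 + 64\right)^{2}} = \sqrt{\left(390 - 840\right) + 59^{2}} = \sqrt{-450 + 3481} = \sqrt{3031}$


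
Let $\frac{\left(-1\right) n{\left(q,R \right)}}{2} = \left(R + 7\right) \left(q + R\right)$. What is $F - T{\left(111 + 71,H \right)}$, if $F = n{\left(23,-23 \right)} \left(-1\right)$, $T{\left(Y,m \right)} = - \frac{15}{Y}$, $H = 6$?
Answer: $\frac{15}{182} \approx 0.082418$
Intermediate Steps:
$n{\left(q,R \right)} = - 2 \left(7 + R\right) \left(R + q\right)$ ($n{\left(q,R \right)} = - 2 \left(R + 7\right) \left(q + R\right) = - 2 \left(7 + R\right) \left(R + q\right)$)
$F = 0$ ($F = \left(\left(-14\right) \left(-23\right) - 322 - 2 \left(-23\right)^{2} - \left(-46\right) 23\right) \left(-1\right) = \left(322 - 322 - 1058 + 1058\right) \left(-1\right) = 0 \left(-1\right) = 0$)
$F - T{\left(111 + 71,H \right)} = 0 - - \frac{15}{111 + 71} = 0 - - \frac{15}{182} = 0 + \frac{15}{182} = \frac{15}{182}$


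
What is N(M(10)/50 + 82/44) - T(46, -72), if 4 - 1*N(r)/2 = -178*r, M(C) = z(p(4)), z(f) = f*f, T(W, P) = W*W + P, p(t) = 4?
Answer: -346122/275 ≈ -1258.6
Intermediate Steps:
T(W, P) = P + W² (T(W, P) = W² + P = P + W²)
z(f) = f²
M(C) = 16 (M(C) = 4² = 16)
N(r) = 8 + 356*r (N(r) = 8 - (-356)*r = 8 + 356*r)
N(M(10)/50 + 82/44) - T(46, -72) = (8 + 356*(16/50 + 82/44)) - (-72 + 46²) = (8 + 356*(16*(1/50) + 82*(1/44))) - (-72 + 2116) = (8 + 356*(8/25 + 41/22)) - 1*2044 = (8 + 356*(1201/550)) - 2044 = (8 + 213778/275) - 2044 = 215978/275 - 2044 = -346122/275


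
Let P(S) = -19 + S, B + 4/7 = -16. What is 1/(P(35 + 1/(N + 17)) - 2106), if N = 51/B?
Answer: -1615/3375234 ≈ -0.00047849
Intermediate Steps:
B = -116/7 (B = -4/7 - 16 = -116/7 ≈ -16.571)
N = -357/116 (N = 51/(-116/7) = 51*(-7/116) = -357/116 ≈ -3.0776)
1/(P(35 + 1/(N + 17)) - 2106) = 1/((-19 + (35 + 1/(-357/116 + 17))) - 2106) = 1/((-19 + (35 + 1/(1615/116))) - 2106) = 1/((-19 + (35 + 116/1615)) - 2106) = 1/((-19 + 56641/1615) - 2106) = 1/(25956/1615 - 2106) = 1/(-3375234/1615) = -1615/3375234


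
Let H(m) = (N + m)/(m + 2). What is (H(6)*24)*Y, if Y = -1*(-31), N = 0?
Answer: 558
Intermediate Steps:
H(m) = m/(2 + m) (H(m) = (0 + m)/(m + 2) = m/(2 + m))
Y = 31
(H(6)*24)*Y = ((6/(2 + 6))*24)*31 = ((6/8)*24)*31 = ((6*(⅛))*24)*31 = ((¾)*24)*31 = 18*31 = 558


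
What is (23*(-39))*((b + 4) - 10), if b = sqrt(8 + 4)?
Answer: 5382 - 1794*sqrt(3) ≈ 2274.7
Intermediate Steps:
b = 2*sqrt(3) (b = sqrt(12) = 2*sqrt(3) ≈ 3.4641)
(23*(-39))*((b + 4) - 10) = (23*(-39))*((2*sqrt(3) + 4) - 10) = -897*((4 + 2*sqrt(3)) - 10) = -897*(-6 + 2*sqrt(3)) = 5382 - 1794*sqrt(3)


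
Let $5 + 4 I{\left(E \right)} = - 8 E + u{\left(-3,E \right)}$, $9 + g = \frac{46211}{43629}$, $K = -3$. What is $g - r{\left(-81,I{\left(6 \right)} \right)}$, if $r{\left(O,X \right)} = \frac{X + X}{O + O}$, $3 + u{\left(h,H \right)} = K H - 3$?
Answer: $- \frac{38536411}{4711932} \approx -8.1785$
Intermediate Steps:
$u{\left(h,H \right)} = -6 - 3 H$ ($u{\left(h,H \right)} = -3 - \left(3 + 3 H\right) = -6 - 3 H$)
$g = - \frac{346450}{43629}$ ($g = -9 + \frac{46211}{43629} = - \frac{346450}{43629} \approx -7.9408$)
$I{\left(E \right)} = - \frac{11}{4} - \frac{11 E}{4}$ ($I{\left(E \right)} = - \frac{5}{4} + \frac{- 8 E - \left(6 + 3 E\right)}{4} = - \frac{5}{4} + \frac{-6 - 11 E}{4} = - \frac{5}{4} - \left(\frac{3}{2} + \frac{11 E}{4}\right) = - \frac{11}{4} - \frac{11 E}{4}$)
$r{\left(O,X \right)} = \frac{X}{O}$ ($r{\left(O,X \right)} = \frac{2 X}{2 O} = 2 X \frac{1}{2 O} = \frac{X}{O}$)
$g - r{\left(-81,I{\left(6 \right)} \right)} = - \frac{346450}{43629} - \frac{- \frac{11}{4} - \frac{33}{2}}{-81} = - \frac{346450}{43629} - \left(- \frac{11}{4} - \frac{33}{2}\right) \left(- \frac{1}{81}\right) = - \frac{346450}{43629} - \left(- \frac{77}{4}\right) \left(- \frac{1}{81}\right) = - \frac{346450}{43629} - \frac{77}{324} = - \frac{38536411}{4711932}$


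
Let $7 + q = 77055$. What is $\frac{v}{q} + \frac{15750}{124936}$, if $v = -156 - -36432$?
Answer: $\frac{51300753}{85947044} \approx 0.59689$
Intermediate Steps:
$q = 77048$ ($q = -7 + 77055 = 77048$)
$v = 36276$ ($v = -156 + 36432 = 36276$)
$\frac{v}{q} + \frac{15750}{124936} = \frac{36276}{77048} + \frac{15750}{124936} = 36276 \cdot \frac{1}{77048} + 15750 \cdot \frac{1}{124936} = \frac{9069}{19262} + \frac{1125}{8924} = \frac{51300753}{85947044}$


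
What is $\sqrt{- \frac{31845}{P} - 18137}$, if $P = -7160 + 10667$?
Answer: $\frac{4 i \sqrt{1549857862}}{1169} \approx 134.71 i$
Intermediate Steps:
$P = 3507$
$\sqrt{- \frac{31845}{P} - 18137} = \sqrt{- \frac{31845}{3507} - 18137} = \sqrt{\left(-31845\right) \frac{1}{3507} - 18137} = \sqrt{- \frac{10615}{1169} - 18137} = \sqrt{- \frac{21212768}{1169}} = \frac{4 i \sqrt{1549857862}}{1169}$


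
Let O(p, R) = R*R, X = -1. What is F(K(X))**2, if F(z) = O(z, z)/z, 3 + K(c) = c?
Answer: 16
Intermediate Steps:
O(p, R) = R**2
K(c) = -3 + c
F(z) = z (F(z) = z**2/z = z)
F(K(X))**2 = (-3 - 1)**2 = (-4)**2 = 16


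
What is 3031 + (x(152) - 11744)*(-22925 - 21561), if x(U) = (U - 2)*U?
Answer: -491834185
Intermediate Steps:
x(U) = U*(-2 + U) (x(U) = (-2 + U)*U = U*(-2 + U))
3031 + (x(152) - 11744)*(-22925 - 21561) = 3031 + (152*(-2 + 152) - 11744)*(-22925 - 21561) = 3031 + (152*150 - 11744)*(-44486) = 3031 + (22800 - 11744)*(-44486) = 3031 + 11056*(-44486) = 3031 - 491837216 = -491834185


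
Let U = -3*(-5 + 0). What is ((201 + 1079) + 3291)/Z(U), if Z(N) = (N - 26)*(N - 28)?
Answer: 4571/143 ≈ 31.965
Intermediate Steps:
U = 15 (U = -3*(-5) = 15)
Z(N) = (-28 + N)*(-26 + N) (Z(N) = (-26 + N)*(-28 + N) = (-28 + N)*(-26 + N))
((201 + 1079) + 3291)/Z(U) = ((201 + 1079) + 3291)/(728 + 15² - 54*15) = (1280 + 3291)/(728 + 225 - 810) = 4571/143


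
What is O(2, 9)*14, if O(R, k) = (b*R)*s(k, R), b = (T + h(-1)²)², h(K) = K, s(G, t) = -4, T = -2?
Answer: -112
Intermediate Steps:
b = 1 (b = (-2 + (-1)²)² = (-2 + 1)² = (-1)² = 1)
O(R, k) = -4*R (O(R, k) = (1*R)*(-4) = R*(-4) = -4*R)
O(2, 9)*14 = -4*2*14 = -8*14 = -112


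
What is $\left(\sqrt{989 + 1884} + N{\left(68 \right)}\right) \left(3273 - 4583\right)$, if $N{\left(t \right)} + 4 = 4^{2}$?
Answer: $-15720 - 17030 \sqrt{17} \approx -85937.0$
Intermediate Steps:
$N{\left(t \right)} = 12$ ($N{\left(t \right)} = -4 + 4^{2} = -4 + 16 = 12$)
$\left(\sqrt{989 + 1884} + N{\left(68 \right)}\right) \left(3273 - 4583\right) = \left(\sqrt{989 + 1884} + 12\right) \left(3273 - 4583\right) = \left(\sqrt{2873} + 12\right) \left(-1310\right) = \left(13 \sqrt{17} + 12\right) \left(-1310\right) = \left(12 + 13 \sqrt{17}\right) \left(-1310\right) = -15720 - 17030 \sqrt{17}$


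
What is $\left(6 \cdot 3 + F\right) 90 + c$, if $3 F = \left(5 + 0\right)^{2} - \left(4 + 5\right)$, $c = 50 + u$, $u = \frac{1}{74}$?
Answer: $\frac{159101}{74} \approx 2150.0$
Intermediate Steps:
$u = \frac{1}{74} \approx 0.013514$
$c = \frac{3701}{74}$ ($c = 50 + \frac{1}{74} = \frac{3701}{74} \approx 50.013$)
$F = \frac{16}{3}$ ($F = \frac{\left(5 + 0\right)^{2} - \left(4 + 5\right)}{3} = \frac{5^{2} - 9}{3} = \frac{25 - 9}{3} = \frac{1}{3} \cdot 16 = \frac{16}{3} \approx 5.3333$)
$\left(6 \cdot 3 + F\right) 90 + c = \left(6 \cdot 3 + \frac{16}{3}\right) 90 + \frac{3701}{74} = \left(18 + \frac{16}{3}\right) 90 + \frac{3701}{74} = \frac{70}{3} \cdot 90 + \frac{3701}{74} = 2100 + \frac{3701}{74} = \frac{159101}{74}$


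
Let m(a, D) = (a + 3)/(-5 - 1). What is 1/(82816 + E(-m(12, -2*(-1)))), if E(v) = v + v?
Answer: 1/82821 ≈ 1.2074e-5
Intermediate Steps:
m(a, D) = -½ - a/6 (m(a, D) = (3 + a)/(-6) = (3 + a)*(-⅙) = -½ - a/6)
E(v) = 2*v
1/(82816 + E(-m(12, -2*(-1)))) = 1/(82816 + 2*(-(-½ - ⅙*12))) = 1/(82816 + 2*(-(-½ - 2))) = 1/(82816 + 2*(-1*(-5/2))) = 1/(82816 + 2*(5/2)) = 1/(82816 + 5) = 1/82821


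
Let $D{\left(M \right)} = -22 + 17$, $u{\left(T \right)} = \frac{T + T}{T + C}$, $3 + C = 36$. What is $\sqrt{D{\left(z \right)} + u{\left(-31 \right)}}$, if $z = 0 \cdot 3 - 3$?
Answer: $6 i \approx 6.0 i$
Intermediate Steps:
$C = 33$ ($C = -3 + 36 = 33$)
$z = -3$ ($z = 0 - 3 = -3$)
$u{\left(T \right)} = \frac{2 T}{33 + T}$ ($u{\left(T \right)} = \frac{T + T}{T + 33} = \frac{2 T}{33 + T}$)
$D{\left(M \right)} = -5$
$\sqrt{D{\left(z \right)} + u{\left(-31 \right)}} = \sqrt{-5 + 2 \left(-31\right) \frac{1}{33 - 31}} = \sqrt{-5 + 2 \left(-31\right) \frac{1}{2}} = \sqrt{-5 - 31} = \sqrt{-36} = 6 i$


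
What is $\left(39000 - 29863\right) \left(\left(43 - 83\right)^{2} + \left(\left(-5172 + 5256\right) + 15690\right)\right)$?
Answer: $158746238$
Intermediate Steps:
$\left(39000 - 29863\right) \left(\left(43 - 83\right)^{2} + \left(\left(-5172 + 5256\right) + 15690\right)\right) = 9137 \left(\left(-40\right)^{2} + \left(84 + 15690\right)\right) = 9137 \left(1600 + 15774\right) = 9137 \cdot 17374 = 158746238$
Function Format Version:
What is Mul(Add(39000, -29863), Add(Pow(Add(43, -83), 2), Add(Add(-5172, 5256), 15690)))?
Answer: 158746238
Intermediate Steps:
Mul(Add(39000, -29863), Add(Pow(Add(43, -83), 2), Add(Add(-5172, 5256), 15690))) = Mul(9137, Add(Pow(-40, 2), Add(84, 15690))) = Mul(9137, Add(1600, 15774)) = Mul(9137, 17374) = 158746238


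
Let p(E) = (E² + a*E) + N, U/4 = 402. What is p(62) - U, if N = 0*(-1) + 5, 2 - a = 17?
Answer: 1311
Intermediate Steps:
a = -15 (a = 2 - 1*17 = 2 - 17 = -15)
U = 1608 (U = 4*402 = 1608)
N = 5 (N = 0 + 5 = 5)
p(E) = 5 + E² - 15*E (p(E) = (E² - 15*E) + 5 = 5 + E² - 15*E)
p(62) - U = (5 + 62² - 15*62) - 1*1608 = (5 + 3844 - 930) - 1608 = 2919 - 1608 = 1311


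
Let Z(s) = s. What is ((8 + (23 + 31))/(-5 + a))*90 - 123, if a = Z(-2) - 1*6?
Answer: -7179/13 ≈ -552.23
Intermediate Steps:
a = -8 (a = -2 - 1*6 = -2 - 6 = -8)
((8 + (23 + 31))/(-5 + a))*90 - 123 = ((8 + (23 + 31))/(-5 - 8))*90 - 123 = ((8 + 54)/(-13))*90 - 123 = (62*(-1/13))*90 - 123 = -62/13*90 - 123 = -5580/13 - 123 = -7179/13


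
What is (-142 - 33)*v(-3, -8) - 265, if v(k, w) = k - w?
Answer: -1140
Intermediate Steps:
(-142 - 33)*v(-3, -8) - 265 = (-142 - 33)*(-3 - 1*(-8)) - 265 = -175*(-3 + 8) - 265 = -175*5 - 265 = -875 - 265 = -1140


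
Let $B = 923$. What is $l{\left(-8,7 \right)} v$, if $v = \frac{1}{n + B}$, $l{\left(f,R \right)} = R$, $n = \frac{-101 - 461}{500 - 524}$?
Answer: $\frac{84}{11357} \approx 0.0073963$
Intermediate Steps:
$n = \frac{281}{12}$ ($n = - \frac{562}{-24} = \left(-562\right) \left(- \frac{1}{24}\right) = \frac{281}{12} \approx 23.417$)
$v = \frac{12}{11357}$ ($v = \frac{1}{\frac{281}{12} + 923} = \frac{1}{\frac{11357}{12}} = \frac{12}{11357} \approx 0.0010566$)
$l{\left(-8,7 \right)} v = 7 \cdot \frac{12}{11357} = \frac{84}{11357}$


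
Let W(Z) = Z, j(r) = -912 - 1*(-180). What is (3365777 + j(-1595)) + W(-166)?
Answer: 3364879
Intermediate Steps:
j(r) = -732 (j(r) = -912 + 180 = -732)
(3365777 + j(-1595)) + W(-166) = (3365777 - 732) - 166 = 3365045 - 166 = 3364879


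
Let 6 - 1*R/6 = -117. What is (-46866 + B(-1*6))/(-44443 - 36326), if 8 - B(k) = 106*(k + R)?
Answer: 6550/4251 ≈ 1.5408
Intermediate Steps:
R = 738 (R = 36 - 6*(-117) = 36 + 702 = 738)
B(k) = -78220 - 106*k (B(k) = 8 - 106*(k + 738) = 8 - 106*(738 + k) = 8 - (78228 + 106*k) = 8 + (-78228 - 106*k) = -78220 - 106*k)
(-46866 + B(-1*6))/(-44443 - 36326) = (-46866 + (-78220 - (-106)*6))/(-44443 - 36326) = (-46866 + (-78220 - 106*(-6)))/(-80769) = (-46866 + (-78220 + 636))*(-1/80769) = (-46866 - 77584)*(-1/80769) = -124450*(-1/80769) = 6550/4251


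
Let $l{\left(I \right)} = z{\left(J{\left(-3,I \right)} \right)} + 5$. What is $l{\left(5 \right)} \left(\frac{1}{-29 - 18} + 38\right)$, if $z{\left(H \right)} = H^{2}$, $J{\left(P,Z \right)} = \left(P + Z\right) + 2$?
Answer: $\frac{37485}{47} \approx 797.55$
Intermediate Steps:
$J{\left(P,Z \right)} = 2 + P + Z$
$l{\left(I \right)} = 5 + \left(-1 + I\right)^{2}$ ($l{\left(I \right)} = \left(2 - 3 + I\right)^{2} + 5 = \left(-1 + I\right)^{2} + 5 = 5 + \left(-1 + I\right)^{2}$)
$l{\left(5 \right)} \left(\frac{1}{-29 - 18} + 38\right) = \left(5 + \left(-1 + 5\right)^{2}\right) \left(\frac{1}{-29 - 18} + 38\right) = \left(5 + 4^{2}\right) \left(\frac{1}{-47} + 38\right) = \left(5 + 16\right) \left(- \frac{1}{47} + 38\right) = 21 \cdot \frac{1785}{47} = \frac{37485}{47}$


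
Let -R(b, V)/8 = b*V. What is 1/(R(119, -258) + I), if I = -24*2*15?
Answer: 1/244896 ≈ 4.0834e-6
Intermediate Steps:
I = -720 (I = -48*15 = -720)
R(b, V) = -8*V*b (R(b, V) = -8*b*V = -8*V*b)
1/(R(119, -258) + I) = 1/(-8*(-258)*119 - 720) = 1/(245616 - 720) = 1/244896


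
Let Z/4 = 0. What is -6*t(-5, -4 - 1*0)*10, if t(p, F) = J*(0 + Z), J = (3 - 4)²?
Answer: 0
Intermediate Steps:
Z = 0 (Z = 4*0 = 0)
J = 1 (J = (-1)² = 1)
t(p, F) = 0 (t(p, F) = 1*(0 + 0) = 1*0 = 0)
-6*t(-5, -4 - 1*0)*10 = -6*0*10 = 0*10 = 0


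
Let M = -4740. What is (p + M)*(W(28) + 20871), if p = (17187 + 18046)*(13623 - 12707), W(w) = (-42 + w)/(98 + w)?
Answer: 6061285816544/9 ≈ 6.7348e+11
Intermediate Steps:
W(w) = (-42 + w)/(98 + w)
p = 32273428 (p = 35233*916 = 32273428)
(p + M)*(W(28) + 20871) = (32273428 - 4740)*((-42 + 28)/(98 + 28) + 20871) = 32268688*(-14/126 + 20871) = 32268688*((1/126)*(-14) + 20871) = 32268688*(-⅑ + 20871) = 32268688*(187838/9) = 6061285816544/9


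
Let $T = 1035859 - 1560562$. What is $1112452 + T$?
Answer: $587749$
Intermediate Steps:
$T = -524703$
$1112452 + T = 1112452 - 524703 = 587749$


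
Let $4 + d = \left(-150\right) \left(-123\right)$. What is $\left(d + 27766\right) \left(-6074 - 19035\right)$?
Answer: $-1160337108$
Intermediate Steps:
$d = 18446$ ($d = -4 - -18450 = -4 + 18450 = 18446$)
$\left(d + 27766\right) \left(-6074 - 19035\right) = \left(18446 + 27766\right) \left(-6074 - 19035\right) = 46212 \left(-25109\right) = -1160337108$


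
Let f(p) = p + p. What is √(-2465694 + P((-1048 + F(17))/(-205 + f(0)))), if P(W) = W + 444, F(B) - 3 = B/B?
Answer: I*√103601917230/205 ≈ 1570.1*I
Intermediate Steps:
f(p) = 2*p
F(B) = 4 (F(B) = 3 + B/B = 3 + 1 = 4)
P(W) = 444 + W
√(-2465694 + P((-1048 + F(17))/(-205 + f(0)))) = √(-2465694 + (444 + (-1048 + 4)/(-205 + 2*0))) = √(-2465694 + (444 - 1044/(-205 + 0))) = √(-2465694 + (444 - 1044/(-205))) = √(-2465694 + (444 - 1044*(-1/205))) = √(-2465694 + (444 + 1044/205)) = √(-2465694 + 92064/205) = √(-505375206/205) = I*√103601917230/205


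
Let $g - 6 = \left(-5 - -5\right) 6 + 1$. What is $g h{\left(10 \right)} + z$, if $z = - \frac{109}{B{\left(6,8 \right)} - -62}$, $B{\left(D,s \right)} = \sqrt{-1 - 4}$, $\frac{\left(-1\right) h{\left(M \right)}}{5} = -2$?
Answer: $\frac{262672}{3849} + \frac{109 i \sqrt{5}}{3849} \approx 68.244 + 0.063323 i$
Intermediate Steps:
$h{\left(M \right)} = 10$ ($h{\left(M \right)} = \left(-5\right) \left(-2\right) = 10$)
$B{\left(D,s \right)} = i \sqrt{5}$ ($B{\left(D,s \right)} = \sqrt{-5} = i \sqrt{5}$)
$g = 7$ ($g = 6 + \left(\left(-5 - -5\right) 6 + 1\right) = 6 + \left(\left(-5 + 5\right) 6 + 1\right) = 6 + \left(0 \cdot 6 + 1\right) = 6 + \left(0 + 1\right) = 6 + 1 = 7$)
$z = - \frac{109}{62 + i \sqrt{5}}$ ($z = - \frac{109}{i \sqrt{5} - -62} = - \frac{109}{i \sqrt{5} + 62} = - \frac{109}{62 + i \sqrt{5}} \approx -1.7558 + 0.063323 i$)
$g h{\left(10 \right)} + z = 7 \cdot 10 - \left(\frac{6758}{3849} - \frac{109 i \sqrt{5}}{3849}\right) = 70 - \left(\frac{6758}{3849} - \frac{109 i \sqrt{5}}{3849}\right) = \frac{262672}{3849} + \frac{109 i \sqrt{5}}{3849}$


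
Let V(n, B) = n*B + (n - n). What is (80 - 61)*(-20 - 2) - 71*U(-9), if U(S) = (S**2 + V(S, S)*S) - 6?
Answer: 46016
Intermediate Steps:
V(n, B) = B*n (V(n, B) = B*n + 0 = B*n)
U(S) = -6 + S**2 + S**3 (U(S) = (S**2 + (S*S)*S) - 6 = (S**2 + S**2*S) - 6 = (S**2 + S**3) - 6 = -6 + S**2 + S**3)
(80 - 61)*(-20 - 2) - 71*U(-9) = (80 - 61)*(-20 - 2) - 71*(-6 + (-9)**2 + (-9)**3) = 19*(-22) - 71*(-6 + 81 - 729) = -418 - 71*(-654) = -418 + 46434 = 46016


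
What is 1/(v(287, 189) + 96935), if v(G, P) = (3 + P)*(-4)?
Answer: 1/96167 ≈ 1.0399e-5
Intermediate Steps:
v(G, P) = -12 - 4*P
1/(v(287, 189) + 96935) = 1/((-12 - 4*189) + 96935) = 1/((-12 - 756) + 96935) = 1/(-768 + 96935) = 1/96167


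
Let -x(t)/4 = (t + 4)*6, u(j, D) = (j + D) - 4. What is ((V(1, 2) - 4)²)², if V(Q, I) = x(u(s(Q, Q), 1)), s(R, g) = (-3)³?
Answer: 147763360000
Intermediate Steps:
s(R, g) = -27
u(j, D) = -4 + D + j (u(j, D) = (D + j) - 4 = -4 + D + j)
x(t) = -96 - 24*t (x(t) = -4*(t + 4)*6 = -4*(4 + t)*6 = -4*(24 + 6*t) = -96 - 24*t)
V(Q, I) = 624 (V(Q, I) = -96 - 24*(-4 + 1 - 27) = -96 - 24*(-30) = -96 + 720 = 624)
((V(1, 2) - 4)²)² = ((624 - 4)²)² = (620²)² = 384400² = 147763360000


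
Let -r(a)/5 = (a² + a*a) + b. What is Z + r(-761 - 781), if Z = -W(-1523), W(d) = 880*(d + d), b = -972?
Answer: -21092300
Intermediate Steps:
W(d) = 1760*d (W(d) = 880*(2*d) = 1760*d)
Z = 2680480 (Z = -1760*(-1523) = -1*(-2680480) = 2680480)
r(a) = 4860 - 10*a² (r(a) = -5*((a² + a*a) - 972) = -5*((a² + a²) - 972) = -5*(2*a² - 972) = -5*(-972 + 2*a²) = 4860 - 10*a²)
Z + r(-761 - 781) = 2680480 + (4860 - 10*(-761 - 781)²) = 2680480 + (4860 - 10*(-1542)²) = 2680480 + (4860 - 10*2377764) = 2680480 + (4860 - 23777640) = 2680480 - 23772780 = -21092300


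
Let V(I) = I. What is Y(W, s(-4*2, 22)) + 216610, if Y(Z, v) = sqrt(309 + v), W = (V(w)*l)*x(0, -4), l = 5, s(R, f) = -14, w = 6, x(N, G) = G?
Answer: 216610 + sqrt(295) ≈ 2.1663e+5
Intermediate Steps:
W = -120 (W = (6*5)*(-4) = 30*(-4) = -120)
Y(W, s(-4*2, 22)) + 216610 = sqrt(309 - 14) + 216610 = sqrt(295) + 216610 = 216610 + sqrt(295)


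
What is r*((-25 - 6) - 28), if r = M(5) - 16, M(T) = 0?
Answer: 944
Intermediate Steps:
r = -16 (r = 0 - 16 = -16)
r*((-25 - 6) - 28) = -16*((-25 - 6) - 28) = -16*(-31 - 28) = -16*(-59) = 944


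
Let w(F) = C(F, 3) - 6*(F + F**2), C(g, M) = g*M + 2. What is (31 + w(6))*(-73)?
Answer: 14673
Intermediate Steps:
C(g, M) = 2 + M*g (C(g, M) = M*g + 2 = 2 + M*g)
w(F) = 2 - 6*F**2 - 3*F (w(F) = (2 + 3*F) - 6*(F + F**2) = (2 + 3*F) + (-6*F - 6*F**2) = 2 - 6*F**2 - 3*F)
(31 + w(6))*(-73) = (31 + (2 - 6*6**2 - 3*6))*(-73) = (31 + (2 - 6*36 - 18))*(-73) = (31 + (2 - 216 - 18))*(-73) = (31 - 232)*(-73) = -201*(-73) = 14673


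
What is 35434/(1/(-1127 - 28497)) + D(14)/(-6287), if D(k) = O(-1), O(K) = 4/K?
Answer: -6599443882188/6287 ≈ -1.0497e+9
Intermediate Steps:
D(k) = -4 (D(k) = 4/(-1) = 4*(-1) = -4)
35434/(1/(-1127 - 28497)) + D(14)/(-6287) = 35434/(1/(-1127 - 28497)) - 4/(-6287) = 35434/(1/(-29624)) - 4*(-1/6287) = 35434/(-1/29624) + 4/6287 = 35434*(-29624) + 4/6287 = -1049696816 + 4/6287 = -6599443882188/6287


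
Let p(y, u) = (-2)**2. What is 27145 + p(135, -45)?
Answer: 27149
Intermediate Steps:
p(y, u) = 4
27145 + p(135, -45) = 27145 + 4 = 27149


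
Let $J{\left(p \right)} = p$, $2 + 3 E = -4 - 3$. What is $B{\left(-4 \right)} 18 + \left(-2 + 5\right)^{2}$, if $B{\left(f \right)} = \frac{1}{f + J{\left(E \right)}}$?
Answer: $\frac{45}{7} \approx 6.4286$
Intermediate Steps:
$E = -3$ ($E = - \frac{2}{3} + \frac{-4 - 3}{3} = - \frac{2}{3} + \frac{1}{3} \left(-7\right) = - \frac{2}{3} - \frac{7}{3} = -3$)
$B{\left(f \right)} = \frac{1}{-3 + f}$ ($B{\left(f \right)} = \frac{1}{f - 3} = \frac{1}{-3 + f}$)
$B{\left(-4 \right)} 18 + \left(-2 + 5\right)^{2} = \frac{1}{-3 - 4} \cdot 18 + \left(-2 + 5\right)^{2} = \frac{1}{-7} \cdot 18 + 3^{2} = \left(- \frac{1}{7}\right) 18 + 9 = - \frac{18}{7} + 9 = \frac{45}{7}$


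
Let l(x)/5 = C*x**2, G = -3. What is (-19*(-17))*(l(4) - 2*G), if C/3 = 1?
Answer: 79458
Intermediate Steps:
C = 3 (C = 3*1 = 3)
l(x) = 15*x**2 (l(x) = 5*(3*x**2) = 15*x**2)
(-19*(-17))*(l(4) - 2*G) = (-19*(-17))*(15*4**2 - 2*(-3)) = 323*(15*16 + 6) = 323*(240 + 6) = 323*246 = 79458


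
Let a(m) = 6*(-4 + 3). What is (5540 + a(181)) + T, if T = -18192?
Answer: -12658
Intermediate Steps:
a(m) = -6 (a(m) = 6*(-1) = -6)
(5540 + a(181)) + T = (5540 - 6) - 18192 = 5534 - 18192 = -12658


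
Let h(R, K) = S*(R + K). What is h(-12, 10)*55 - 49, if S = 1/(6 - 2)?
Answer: -153/2 ≈ -76.500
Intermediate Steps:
S = 1/4 ≈ 0.25000
h(R, K) = K/4 + R/4 (h(R, K) = (R + K)/4 = (K + R)/4 = K/4 + R/4)
h(-12, 10)*55 - 49 = ((1/4)*10 + (1/4)*(-12))*55 - 49 = (5/2 - 3)*55 - 49 = -1/2*55 - 49 = -55/2 - 49 = -153/2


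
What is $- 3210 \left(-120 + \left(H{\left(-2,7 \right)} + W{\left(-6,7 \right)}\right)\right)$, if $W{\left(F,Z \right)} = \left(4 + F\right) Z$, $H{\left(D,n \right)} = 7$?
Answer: $407670$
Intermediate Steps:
$W{\left(F,Z \right)} = Z \left(4 + F\right)$
$- 3210 \left(-120 + \left(H{\left(-2,7 \right)} + W{\left(-6,7 \right)}\right)\right) = - 3210 \left(-120 + \left(7 + 7 \left(4 - 6\right)\right)\right) = - 3210 \left(-120 + \left(7 + 7 \left(-2\right)\right)\right) = - 3210 \left(-120 + \left(7 - 14\right)\right) = - 3210 \left(-120 - 7\right) = \left(-3210\right) \left(-127\right) = 407670$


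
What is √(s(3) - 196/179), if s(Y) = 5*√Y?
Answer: √(-35084 + 160205*√3)/179 ≈ 2.7505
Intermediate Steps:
√(s(3) - 196/179) = √(5*√3 - 196/179) = √(-196/179 + 5*√3)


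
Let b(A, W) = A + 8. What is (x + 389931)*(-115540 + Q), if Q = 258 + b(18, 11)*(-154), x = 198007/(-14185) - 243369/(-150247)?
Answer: -99128525284231241166/2131253695 ≈ -4.6512e+10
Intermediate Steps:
b(A, W) = 8 + A
x = -26297768464/2131253695 (x = 198007*(-1/14185) - 243369*(-1/150247) = -198007/14185 + 243369/150247 = -26297768464/2131253695 ≈ -12.339)
Q = -3746 (Q = 258 + (8 + 18)*(-154) = 258 + 26*(-154) = 258 - 4004 = -3746)
(x + 389931)*(-115540 + Q) = (-26297768464/2131253695 + 389931)*(-115540 - 3746) = (831015586776581/2131253695)*(-119286) = -99128525284231241166/2131253695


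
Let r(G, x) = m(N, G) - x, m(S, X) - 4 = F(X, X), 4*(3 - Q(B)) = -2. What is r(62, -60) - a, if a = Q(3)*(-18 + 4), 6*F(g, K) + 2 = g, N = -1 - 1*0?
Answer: 123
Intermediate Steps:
N = -1 (N = -1 + 0 = -1)
Q(B) = 7/2 (Q(B) = 3 - 1/4*(-2) = 3 + 1/2 = 7/2)
F(g, K) = -1/3 + g/6
m(S, X) = 11/3 + X/6 (m(S, X) = 4 + (-1/3 + X/6) = 11/3 + X/6)
r(G, x) = 11/3 - x + G/6 (r(G, x) = (11/3 + G/6) - x = 11/3 - x + G/6)
a = -49 (a = 7*(-18 + 4)/2 = (7/2)*(-14) = -49)
r(62, -60) - a = (11/3 - 1*(-60) + (1/6)*62) - 1*(-49) = (11/3 + 60 + 31/3) + 49 = 74 + 49 = 123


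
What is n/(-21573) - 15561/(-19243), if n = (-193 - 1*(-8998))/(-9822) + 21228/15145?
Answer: 2377855076217817/2940581604417210 ≈ 0.80863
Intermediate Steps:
n = 25049897/49584730 (n = (-193 + 8998)*(-1/9822) + 21228*(1/15145) = 8805*(-1/9822) + 21228/15145 = -2935/3274 + 21228/15145 = 25049897/49584730 ≈ 0.50519)
n/(-21573) - 15561/(-19243) = (25049897/49584730)/(-21573) - 15561/(-19243) = (25049897/49584730)*(-1/21573) - 15561*(-1/19243) = -25049897/1069691380290 + 2223/2749 = 2377855076217817/2940581604417210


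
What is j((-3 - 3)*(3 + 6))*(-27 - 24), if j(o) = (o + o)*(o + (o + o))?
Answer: -892296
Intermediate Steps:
j(o) = 6*o² (j(o) = (2*o)*(o + 2*o) = (2*o)*(3*o) = 6*o²)
j((-3 - 3)*(3 + 6))*(-27 - 24) = (6*((-3 - 3)*(3 + 6))²)*(-27 - 24) = (6*(-6*9)²)*(-51) = (6*(-54)²)*(-51) = (6*2916)*(-51) = 17496*(-51) = -892296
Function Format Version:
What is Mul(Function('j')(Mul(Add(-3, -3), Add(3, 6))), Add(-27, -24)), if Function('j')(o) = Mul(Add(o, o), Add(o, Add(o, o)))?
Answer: -892296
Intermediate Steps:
Function('j')(o) = Mul(6, Pow(o, 2)) (Function('j')(o) = Mul(Mul(2, o), Add(o, Mul(2, o))) = Mul(Mul(2, o), Mul(3, o)) = Mul(6, Pow(o, 2)))
Mul(Function('j')(Mul(Add(-3, -3), Add(3, 6))), Add(-27, -24)) = Mul(Mul(6, Pow(Mul(Add(-3, -3), Add(3, 6)), 2)), Add(-27, -24)) = Mul(Mul(6, Pow(Mul(-6, 9), 2)), -51) = Mul(Mul(6, Pow(-54, 2)), -51) = Mul(Mul(6, 2916), -51) = Mul(17496, -51) = -892296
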